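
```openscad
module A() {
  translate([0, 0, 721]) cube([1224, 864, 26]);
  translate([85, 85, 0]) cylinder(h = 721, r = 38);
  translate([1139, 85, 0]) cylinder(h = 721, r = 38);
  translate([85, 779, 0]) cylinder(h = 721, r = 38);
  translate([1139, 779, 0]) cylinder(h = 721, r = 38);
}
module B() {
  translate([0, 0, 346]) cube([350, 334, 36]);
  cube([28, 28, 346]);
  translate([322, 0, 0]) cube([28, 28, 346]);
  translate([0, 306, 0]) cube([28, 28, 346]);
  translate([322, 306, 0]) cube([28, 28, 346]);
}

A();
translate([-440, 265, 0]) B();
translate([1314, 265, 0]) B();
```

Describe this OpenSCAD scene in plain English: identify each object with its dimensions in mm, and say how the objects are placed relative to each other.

A is a table: top 1224 mm (x) × 864 mm (y), 26 mm thick, upper face at z = 747 mm, on four round legs of 76 mm diameter, each leg's bounding box inset 47 mm from the nearest pair of top edges, running from z = 0 to the bottom of the top.

B is a four-legged stool. The seat is a 350×334×36 mm slab whose top surface is at z = 382 mm; four square legs, each 28×28 mm in cross-section, run from the floor (z = 0) to the underside of the seat, each flush with a corner of the seat.

Two stools sit around the table at the −x, +x sides.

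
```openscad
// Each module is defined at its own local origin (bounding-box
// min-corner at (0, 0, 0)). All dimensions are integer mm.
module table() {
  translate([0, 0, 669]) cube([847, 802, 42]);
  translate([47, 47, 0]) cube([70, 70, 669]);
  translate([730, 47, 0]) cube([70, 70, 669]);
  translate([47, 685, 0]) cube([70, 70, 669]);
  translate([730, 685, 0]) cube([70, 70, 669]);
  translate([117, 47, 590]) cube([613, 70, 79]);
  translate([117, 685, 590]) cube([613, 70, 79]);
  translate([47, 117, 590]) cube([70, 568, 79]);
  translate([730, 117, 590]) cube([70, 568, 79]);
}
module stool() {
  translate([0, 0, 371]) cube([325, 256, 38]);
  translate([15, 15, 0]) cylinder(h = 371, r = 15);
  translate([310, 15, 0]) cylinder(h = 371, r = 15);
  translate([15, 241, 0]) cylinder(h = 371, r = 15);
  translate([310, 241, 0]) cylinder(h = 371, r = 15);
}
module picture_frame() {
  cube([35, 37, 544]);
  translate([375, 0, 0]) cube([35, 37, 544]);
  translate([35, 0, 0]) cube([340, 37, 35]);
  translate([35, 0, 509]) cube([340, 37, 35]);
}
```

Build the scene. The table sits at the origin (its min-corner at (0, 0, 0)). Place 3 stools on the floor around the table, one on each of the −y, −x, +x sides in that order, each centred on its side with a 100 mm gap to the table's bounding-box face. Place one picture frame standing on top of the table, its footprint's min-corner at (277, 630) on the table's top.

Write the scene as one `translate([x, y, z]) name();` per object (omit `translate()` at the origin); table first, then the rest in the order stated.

table();
translate([261, -356, 0]) stool();
translate([-425, 273, 0]) stool();
translate([947, 273, 0]) stool();
translate([277, 630, 711]) picture_frame();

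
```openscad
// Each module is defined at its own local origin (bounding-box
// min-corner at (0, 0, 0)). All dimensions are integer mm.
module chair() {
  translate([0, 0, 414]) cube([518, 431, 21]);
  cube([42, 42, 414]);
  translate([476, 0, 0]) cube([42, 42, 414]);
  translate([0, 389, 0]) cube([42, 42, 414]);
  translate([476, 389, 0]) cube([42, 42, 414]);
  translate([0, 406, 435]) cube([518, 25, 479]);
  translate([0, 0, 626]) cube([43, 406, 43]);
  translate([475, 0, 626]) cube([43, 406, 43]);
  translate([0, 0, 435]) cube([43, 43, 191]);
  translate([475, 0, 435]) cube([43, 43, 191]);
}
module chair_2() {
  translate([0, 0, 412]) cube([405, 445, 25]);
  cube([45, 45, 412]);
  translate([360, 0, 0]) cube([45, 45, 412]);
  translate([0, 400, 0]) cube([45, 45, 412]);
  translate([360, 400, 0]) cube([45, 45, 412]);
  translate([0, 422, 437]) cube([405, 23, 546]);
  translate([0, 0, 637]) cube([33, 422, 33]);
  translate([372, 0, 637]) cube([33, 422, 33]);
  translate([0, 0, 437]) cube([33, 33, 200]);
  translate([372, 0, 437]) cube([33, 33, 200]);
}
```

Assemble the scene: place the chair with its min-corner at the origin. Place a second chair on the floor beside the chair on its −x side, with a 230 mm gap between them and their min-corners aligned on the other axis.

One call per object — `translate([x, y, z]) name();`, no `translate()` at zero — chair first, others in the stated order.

chair();
translate([-635, 0, 0]) chair_2();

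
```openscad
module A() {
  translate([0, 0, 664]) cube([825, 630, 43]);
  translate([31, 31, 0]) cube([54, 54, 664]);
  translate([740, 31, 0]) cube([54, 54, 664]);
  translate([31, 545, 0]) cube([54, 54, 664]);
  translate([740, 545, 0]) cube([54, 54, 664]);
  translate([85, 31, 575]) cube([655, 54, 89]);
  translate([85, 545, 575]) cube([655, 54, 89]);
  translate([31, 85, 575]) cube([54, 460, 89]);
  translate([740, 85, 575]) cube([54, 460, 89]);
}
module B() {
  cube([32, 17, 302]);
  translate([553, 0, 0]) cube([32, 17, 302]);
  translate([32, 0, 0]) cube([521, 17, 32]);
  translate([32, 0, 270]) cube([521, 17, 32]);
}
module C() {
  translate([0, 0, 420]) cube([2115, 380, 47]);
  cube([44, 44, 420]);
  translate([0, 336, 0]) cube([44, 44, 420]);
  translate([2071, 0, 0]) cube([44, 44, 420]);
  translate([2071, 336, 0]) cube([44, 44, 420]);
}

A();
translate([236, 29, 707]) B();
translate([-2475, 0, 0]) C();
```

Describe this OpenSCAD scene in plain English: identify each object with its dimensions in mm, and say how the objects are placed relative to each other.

A is a table: top 825 mm (x) × 630 mm (y), 43 mm thick, upper face at z = 707 mm, on four 54×54 mm square legs, each inset 31 mm from the nearest pair of top edges, running from z = 0 to the bottom of the top. Four apron rails, 54 mm thick and 89 mm tall, run between adjacent legs with their top edges flush with the underside of the top and their outer faces flush with the legs' outer faces.

B is a rectangular picture frame lying in the x–z plane (depth along y). The opening is 521 mm wide (x) by 238 mm tall (z), surrounded by a border 32 mm wide on all four sides. The frame is 17 mm deep and is made of two full-height vertical stiles with two horizontal rails fitted between them.

C is a long wooden bench with a 2115 mm (x) × 380 mm (y) seat, 47 mm thick, its top surface 467 mm above the floor. Four 44 mm square legs at the seat corners, flush with the edges, run from z = 0 to the seat underside.

The picture frame is on top of the table. The bench is on the floor beside the table on its −x side.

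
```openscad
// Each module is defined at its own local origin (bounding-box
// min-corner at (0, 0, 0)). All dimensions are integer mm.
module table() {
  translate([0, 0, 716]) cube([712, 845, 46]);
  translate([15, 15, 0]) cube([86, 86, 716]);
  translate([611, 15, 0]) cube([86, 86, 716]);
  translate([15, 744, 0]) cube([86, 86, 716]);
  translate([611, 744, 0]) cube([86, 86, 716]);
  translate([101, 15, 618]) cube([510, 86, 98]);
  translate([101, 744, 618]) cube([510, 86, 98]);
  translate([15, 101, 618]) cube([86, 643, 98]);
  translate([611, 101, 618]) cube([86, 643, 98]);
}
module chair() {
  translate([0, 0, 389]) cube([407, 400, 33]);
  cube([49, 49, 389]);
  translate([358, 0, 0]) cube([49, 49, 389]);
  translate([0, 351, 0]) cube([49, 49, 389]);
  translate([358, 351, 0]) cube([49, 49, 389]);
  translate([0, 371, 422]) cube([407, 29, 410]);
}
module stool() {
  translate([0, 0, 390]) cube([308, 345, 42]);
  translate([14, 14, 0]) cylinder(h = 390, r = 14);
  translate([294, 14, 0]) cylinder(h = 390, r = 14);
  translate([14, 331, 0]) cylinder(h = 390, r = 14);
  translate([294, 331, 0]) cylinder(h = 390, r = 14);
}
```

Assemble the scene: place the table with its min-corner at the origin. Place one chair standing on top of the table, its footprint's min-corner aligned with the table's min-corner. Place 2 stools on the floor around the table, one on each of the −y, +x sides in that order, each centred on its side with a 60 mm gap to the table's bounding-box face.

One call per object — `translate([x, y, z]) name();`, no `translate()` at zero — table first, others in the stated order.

table();
translate([0, 0, 762]) chair();
translate([202, -405, 0]) stool();
translate([772, 250, 0]) stool();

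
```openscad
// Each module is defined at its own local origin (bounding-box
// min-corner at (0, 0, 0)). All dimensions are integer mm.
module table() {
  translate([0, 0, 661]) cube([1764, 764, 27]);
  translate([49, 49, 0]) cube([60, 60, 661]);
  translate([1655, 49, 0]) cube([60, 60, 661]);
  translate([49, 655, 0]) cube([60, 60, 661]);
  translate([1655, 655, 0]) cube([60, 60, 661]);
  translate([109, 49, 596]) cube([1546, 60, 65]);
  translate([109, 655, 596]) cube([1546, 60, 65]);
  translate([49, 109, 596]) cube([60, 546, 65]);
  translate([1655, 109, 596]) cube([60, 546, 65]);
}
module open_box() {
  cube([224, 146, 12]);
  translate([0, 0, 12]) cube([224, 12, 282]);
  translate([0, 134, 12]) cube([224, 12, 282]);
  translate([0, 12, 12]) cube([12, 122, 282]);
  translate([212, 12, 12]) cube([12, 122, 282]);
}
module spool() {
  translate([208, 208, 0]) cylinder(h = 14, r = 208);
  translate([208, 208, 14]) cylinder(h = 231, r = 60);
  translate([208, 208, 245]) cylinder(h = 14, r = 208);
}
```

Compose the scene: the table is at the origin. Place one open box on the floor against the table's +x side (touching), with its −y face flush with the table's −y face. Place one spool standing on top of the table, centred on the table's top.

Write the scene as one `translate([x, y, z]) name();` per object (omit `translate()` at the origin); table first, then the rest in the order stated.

table();
translate([1764, 0, 0]) open_box();
translate([674, 174, 688]) spool();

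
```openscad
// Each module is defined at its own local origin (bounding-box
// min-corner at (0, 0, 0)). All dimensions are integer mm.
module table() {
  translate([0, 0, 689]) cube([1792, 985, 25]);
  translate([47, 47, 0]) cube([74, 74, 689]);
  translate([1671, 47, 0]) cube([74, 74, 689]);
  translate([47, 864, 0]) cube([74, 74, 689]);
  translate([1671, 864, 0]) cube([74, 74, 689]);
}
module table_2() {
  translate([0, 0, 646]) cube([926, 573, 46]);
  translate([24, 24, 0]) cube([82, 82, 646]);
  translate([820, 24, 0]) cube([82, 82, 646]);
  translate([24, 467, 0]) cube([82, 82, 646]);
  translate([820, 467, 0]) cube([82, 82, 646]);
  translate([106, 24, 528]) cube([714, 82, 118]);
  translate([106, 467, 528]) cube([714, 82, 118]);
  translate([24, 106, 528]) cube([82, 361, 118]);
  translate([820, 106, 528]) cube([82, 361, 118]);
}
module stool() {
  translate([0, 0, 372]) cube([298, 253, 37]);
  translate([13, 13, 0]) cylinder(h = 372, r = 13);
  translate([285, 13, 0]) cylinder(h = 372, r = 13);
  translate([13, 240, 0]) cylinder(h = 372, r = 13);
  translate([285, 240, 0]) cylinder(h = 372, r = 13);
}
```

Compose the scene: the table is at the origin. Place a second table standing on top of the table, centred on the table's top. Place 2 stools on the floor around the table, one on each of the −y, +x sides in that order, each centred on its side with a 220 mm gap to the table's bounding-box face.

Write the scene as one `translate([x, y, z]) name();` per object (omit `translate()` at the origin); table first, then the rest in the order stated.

table();
translate([433, 206, 714]) table_2();
translate([747, -473, 0]) stool();
translate([2012, 366, 0]) stool();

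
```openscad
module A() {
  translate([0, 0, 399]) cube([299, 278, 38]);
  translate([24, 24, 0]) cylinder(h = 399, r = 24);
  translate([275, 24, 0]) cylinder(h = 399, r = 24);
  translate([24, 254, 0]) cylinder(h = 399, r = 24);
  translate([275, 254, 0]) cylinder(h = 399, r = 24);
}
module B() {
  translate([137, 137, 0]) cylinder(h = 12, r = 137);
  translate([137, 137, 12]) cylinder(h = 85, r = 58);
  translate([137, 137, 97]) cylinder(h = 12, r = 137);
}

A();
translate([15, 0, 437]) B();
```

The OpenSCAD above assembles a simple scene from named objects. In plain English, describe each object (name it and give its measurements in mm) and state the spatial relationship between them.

A is a four-legged stool. The seat is 299×278 mm, 38 mm thick, top at z = 437 mm. It stands on four round legs, each 48 mm in diameter, from z = 0 to the seat underside, each leg's axis is inset half a diameter from the nearest pair of seat edges (so the leg's bounding box is flush with the corner).

B is a spool: two coaxial disc flanges of radius 137 mm and thickness 12 mm, joined by a core cylinder of radius 58 mm and height 85 mm. The lower flange rests on z = 0 and the three cylinders share a vertical axis.

The spool is on top of the stool.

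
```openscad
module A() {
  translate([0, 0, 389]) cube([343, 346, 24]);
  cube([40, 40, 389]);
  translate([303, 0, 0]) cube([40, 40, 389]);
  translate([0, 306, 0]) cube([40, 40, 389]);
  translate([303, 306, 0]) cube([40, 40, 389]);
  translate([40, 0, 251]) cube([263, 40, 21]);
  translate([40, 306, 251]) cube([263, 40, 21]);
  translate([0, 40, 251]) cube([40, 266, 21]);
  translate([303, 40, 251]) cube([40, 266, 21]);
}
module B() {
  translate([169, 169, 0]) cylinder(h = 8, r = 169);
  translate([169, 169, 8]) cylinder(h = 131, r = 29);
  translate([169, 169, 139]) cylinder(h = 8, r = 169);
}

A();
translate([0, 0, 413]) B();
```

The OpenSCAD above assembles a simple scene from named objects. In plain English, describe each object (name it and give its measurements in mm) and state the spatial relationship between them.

A is a simple wooden stool: a rectangular seat 343 mm (x) by 346 mm (y), 24 mm thick, top face at z = 413 mm, on four square legs, each 40×40 mm in cross-section. The legs rest on z = 0, each flush with a corner of the seat. Four stretchers, 40 mm wide and 21 mm tall, connect adjacent legs with their undersides at z = 251 mm, each running between the inner faces of the legs it joins and aligned with the legs' outer faces on the other axis.

B is a spool: two coaxial disc flanges of radius 169 mm and thickness 8 mm, joined by a core cylinder of radius 29 mm and height 131 mm. The lower flange rests on z = 0 and the three cylinders share a vertical axis.

The spool is on top of the stool.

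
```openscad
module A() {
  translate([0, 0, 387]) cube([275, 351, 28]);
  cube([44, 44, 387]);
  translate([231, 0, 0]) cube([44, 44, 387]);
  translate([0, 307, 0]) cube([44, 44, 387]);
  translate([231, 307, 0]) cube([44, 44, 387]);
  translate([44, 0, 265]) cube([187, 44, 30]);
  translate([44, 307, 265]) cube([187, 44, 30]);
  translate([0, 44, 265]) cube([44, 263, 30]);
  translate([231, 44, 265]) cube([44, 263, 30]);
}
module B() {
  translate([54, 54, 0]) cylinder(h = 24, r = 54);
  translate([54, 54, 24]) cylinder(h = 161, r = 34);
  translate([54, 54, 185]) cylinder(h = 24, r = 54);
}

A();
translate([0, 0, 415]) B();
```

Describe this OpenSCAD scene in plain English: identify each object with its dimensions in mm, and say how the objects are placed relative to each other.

A is a simple wooden stool: a rectangular seat 275 mm (x) by 351 mm (y), 28 mm thick, top face at z = 415 mm, on four square legs, each 44×44 mm in cross-section. The legs rest on z = 0, each flush with a corner of the seat. Four stretchers, 44 mm wide and 30 mm tall, connect adjacent legs with their undersides at z = 265 mm, each running between the inner faces of the legs it joins and aligned with the legs' outer faces on the other axis.

B is a spool: two coaxial disc flanges of radius 54 mm and thickness 24 mm, joined by a core cylinder of radius 34 mm and height 161 mm. The lower flange rests on z = 0 and the three cylinders share a vertical axis.

The spool is on top of the stool.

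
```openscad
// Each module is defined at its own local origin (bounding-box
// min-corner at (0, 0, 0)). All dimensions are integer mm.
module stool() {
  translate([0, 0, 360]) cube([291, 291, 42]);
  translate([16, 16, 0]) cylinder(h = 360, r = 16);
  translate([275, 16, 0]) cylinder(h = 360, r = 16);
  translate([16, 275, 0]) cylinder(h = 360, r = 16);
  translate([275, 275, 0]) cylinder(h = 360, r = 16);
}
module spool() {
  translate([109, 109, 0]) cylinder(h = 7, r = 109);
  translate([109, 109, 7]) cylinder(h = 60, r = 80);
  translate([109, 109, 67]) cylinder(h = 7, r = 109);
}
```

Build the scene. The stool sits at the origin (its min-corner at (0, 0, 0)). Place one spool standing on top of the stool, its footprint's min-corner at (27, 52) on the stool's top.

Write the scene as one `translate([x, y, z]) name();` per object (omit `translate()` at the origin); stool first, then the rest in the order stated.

stool();
translate([27, 52, 402]) spool();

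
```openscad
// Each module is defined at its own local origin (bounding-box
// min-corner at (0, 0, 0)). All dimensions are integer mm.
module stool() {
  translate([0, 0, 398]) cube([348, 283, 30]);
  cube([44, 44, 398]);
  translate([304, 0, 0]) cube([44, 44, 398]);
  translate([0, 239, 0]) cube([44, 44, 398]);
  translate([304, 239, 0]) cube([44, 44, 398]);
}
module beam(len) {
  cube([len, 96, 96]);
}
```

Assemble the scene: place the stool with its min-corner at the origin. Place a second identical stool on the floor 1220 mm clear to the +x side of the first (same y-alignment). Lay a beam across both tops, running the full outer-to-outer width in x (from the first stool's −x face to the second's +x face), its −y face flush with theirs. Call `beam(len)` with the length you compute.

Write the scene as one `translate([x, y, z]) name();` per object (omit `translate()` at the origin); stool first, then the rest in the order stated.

stool();
translate([1568, 0, 0]) stool();
translate([0, 0, 428]) beam(1916);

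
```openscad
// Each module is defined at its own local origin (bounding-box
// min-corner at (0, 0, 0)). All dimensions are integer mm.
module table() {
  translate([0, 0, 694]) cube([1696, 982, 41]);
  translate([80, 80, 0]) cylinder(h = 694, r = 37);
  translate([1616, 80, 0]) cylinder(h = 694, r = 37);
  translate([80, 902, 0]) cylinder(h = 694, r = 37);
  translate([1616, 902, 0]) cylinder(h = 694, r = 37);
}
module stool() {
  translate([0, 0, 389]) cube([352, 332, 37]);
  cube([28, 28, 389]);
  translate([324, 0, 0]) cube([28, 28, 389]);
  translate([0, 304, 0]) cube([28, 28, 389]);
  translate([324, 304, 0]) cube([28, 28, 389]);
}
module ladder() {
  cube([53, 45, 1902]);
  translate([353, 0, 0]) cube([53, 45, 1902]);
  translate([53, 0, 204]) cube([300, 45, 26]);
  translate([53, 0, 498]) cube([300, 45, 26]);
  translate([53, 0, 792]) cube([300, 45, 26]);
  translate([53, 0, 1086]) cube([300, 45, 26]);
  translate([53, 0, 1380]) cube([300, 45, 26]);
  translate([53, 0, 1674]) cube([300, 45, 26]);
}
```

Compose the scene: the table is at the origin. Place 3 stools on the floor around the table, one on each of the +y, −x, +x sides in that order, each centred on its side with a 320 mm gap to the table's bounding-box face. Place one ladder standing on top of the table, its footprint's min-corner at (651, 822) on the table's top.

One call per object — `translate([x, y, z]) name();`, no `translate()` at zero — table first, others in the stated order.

table();
translate([672, 1302, 0]) stool();
translate([-672, 325, 0]) stool();
translate([2016, 325, 0]) stool();
translate([651, 822, 735]) ladder();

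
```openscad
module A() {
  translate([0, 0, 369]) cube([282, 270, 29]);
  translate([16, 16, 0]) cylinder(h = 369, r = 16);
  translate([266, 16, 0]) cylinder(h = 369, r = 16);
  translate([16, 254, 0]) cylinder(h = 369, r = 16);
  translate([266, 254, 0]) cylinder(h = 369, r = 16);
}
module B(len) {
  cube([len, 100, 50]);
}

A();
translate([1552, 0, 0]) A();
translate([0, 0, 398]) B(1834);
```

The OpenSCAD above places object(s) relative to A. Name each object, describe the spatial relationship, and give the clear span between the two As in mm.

A is a stool. B is a beam. A beam spans the tops of two stools. The clear span between the two stools is 1270 mm.

Second stool starts at x = 1552; first ends at x = 282; clear span = 1552 − 282 = 1270 mm.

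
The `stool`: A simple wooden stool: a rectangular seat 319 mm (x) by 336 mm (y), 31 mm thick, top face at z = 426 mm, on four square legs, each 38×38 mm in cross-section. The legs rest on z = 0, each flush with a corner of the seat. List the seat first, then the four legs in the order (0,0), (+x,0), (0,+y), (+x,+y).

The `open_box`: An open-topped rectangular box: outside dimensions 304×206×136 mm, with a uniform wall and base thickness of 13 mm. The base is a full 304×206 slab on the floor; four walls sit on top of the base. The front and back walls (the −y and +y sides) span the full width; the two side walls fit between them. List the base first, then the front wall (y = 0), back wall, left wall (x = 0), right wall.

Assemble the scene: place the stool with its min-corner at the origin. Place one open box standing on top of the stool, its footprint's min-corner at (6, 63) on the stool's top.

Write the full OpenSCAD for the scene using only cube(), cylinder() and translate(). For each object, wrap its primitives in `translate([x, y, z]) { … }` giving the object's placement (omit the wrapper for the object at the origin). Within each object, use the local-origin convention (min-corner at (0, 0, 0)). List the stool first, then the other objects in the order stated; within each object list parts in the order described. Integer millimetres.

translate([0, 0, 395]) cube([319, 336, 31]);
cube([38, 38, 395]);
translate([281, 0, 0]) cube([38, 38, 395]);
translate([0, 298, 0]) cube([38, 38, 395]);
translate([281, 298, 0]) cube([38, 38, 395]);
translate([6, 63, 426]) {
  cube([304, 206, 13]);
  translate([0, 0, 13]) cube([304, 13, 123]);
  translate([0, 193, 13]) cube([304, 13, 123]);
  translate([0, 13, 13]) cube([13, 180, 123]);
  translate([291, 13, 13]) cube([13, 180, 123]);
}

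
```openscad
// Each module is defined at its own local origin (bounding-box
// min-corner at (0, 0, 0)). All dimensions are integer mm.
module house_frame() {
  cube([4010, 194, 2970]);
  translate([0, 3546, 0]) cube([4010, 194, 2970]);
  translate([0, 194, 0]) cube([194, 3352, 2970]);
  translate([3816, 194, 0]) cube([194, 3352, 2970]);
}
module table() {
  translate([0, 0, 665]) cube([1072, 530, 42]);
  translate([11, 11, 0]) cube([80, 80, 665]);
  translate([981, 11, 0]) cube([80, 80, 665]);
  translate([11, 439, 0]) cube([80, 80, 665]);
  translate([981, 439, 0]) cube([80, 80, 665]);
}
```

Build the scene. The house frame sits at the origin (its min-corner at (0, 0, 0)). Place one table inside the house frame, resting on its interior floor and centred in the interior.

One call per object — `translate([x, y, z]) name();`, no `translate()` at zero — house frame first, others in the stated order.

house_frame();
translate([1469, 1605, 0]) table();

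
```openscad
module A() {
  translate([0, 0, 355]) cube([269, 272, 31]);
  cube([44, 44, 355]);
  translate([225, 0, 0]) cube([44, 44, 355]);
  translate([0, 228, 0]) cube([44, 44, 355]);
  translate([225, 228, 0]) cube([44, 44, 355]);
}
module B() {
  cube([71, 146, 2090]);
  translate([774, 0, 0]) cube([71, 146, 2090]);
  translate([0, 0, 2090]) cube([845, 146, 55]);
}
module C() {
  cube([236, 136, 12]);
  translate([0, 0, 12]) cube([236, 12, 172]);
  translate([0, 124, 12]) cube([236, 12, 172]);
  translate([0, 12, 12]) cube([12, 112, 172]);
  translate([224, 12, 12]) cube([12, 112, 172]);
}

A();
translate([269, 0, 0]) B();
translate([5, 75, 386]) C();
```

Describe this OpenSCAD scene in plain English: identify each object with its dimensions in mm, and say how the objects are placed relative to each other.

A is a simple wooden stool: a rectangular seat 269 mm (x) by 272 mm (y), 31 mm thick, top face at z = 386 mm, on four square legs, each 44×44 mm in cross-section. The legs rest on z = 0, each flush with a corner of the seat.

B is a door frame. The clear opening is 703 mm wide and 2090 mm high. Two 71 mm wide jambs, 146 mm deep, stand either side of the opening from the floor to the top of the opening. A 55 mm thick head sits across the top of both jambs, spanning the full outside width of the frame.

C is an open storage box with external size 236×136×184 mm and wall thickness 12 mm (the base is also 12 mm thick). The base covers the whole footprint; the four walls stand on the base, with the y-facing walls full-width and the x-facing walls fitting between their inner faces.

The door frame is against the stool's +x side, with their −y faces flush. The open box is on top of the stool.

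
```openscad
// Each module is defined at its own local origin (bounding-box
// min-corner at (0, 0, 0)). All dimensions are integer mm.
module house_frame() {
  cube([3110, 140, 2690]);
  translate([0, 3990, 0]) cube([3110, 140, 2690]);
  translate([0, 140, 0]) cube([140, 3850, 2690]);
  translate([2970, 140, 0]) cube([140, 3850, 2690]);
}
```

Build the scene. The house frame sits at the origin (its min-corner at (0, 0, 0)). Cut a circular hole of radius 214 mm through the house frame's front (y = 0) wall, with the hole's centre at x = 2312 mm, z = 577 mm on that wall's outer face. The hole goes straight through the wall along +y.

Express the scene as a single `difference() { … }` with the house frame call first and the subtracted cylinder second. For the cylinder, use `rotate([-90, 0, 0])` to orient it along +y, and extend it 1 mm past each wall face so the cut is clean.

difference() {
  house_frame();
  translate([2312, -1, 577]) rotate([-90, 0, 0]) cylinder(h = 142, r = 214);
}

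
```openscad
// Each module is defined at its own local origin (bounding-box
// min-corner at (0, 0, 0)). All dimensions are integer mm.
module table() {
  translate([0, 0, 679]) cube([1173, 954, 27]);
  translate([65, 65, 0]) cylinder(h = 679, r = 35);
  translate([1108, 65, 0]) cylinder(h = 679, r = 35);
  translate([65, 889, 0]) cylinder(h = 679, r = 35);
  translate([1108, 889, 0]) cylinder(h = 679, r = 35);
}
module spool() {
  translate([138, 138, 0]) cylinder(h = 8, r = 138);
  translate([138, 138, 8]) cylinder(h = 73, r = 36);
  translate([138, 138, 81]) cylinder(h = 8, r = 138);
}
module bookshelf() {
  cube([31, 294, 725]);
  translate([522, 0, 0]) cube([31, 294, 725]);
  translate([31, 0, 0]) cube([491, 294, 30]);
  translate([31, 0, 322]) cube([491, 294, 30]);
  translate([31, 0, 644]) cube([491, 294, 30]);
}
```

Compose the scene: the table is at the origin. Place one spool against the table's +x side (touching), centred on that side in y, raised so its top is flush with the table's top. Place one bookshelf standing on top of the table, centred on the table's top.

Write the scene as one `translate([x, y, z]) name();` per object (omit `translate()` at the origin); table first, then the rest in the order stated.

table();
translate([1173, 339, 617]) spool();
translate([310, 330, 706]) bookshelf();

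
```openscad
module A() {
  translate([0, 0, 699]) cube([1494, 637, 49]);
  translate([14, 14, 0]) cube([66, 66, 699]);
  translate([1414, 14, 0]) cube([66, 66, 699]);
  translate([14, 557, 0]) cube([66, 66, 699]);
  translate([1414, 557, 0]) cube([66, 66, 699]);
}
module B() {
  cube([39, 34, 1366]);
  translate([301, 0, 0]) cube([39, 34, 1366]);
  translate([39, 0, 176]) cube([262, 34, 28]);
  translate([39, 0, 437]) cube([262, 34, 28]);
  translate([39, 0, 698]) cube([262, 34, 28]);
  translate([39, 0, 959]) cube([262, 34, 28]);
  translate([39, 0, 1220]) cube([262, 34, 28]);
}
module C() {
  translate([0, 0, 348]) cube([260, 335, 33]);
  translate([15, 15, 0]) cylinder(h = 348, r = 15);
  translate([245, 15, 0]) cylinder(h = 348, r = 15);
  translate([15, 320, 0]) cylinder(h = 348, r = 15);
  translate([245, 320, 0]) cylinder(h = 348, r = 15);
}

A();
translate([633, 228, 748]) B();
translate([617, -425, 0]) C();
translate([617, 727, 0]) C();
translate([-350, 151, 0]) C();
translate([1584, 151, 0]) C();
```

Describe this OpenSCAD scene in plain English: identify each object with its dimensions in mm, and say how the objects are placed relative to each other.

A is a rectangular dining table. The top is 1494×637×49 mm with its upper surface at z = 748 mm. It stands on four 66×66 mm square legs, each inset 14 mm from the nearest pair of top edges, running from the floor to the underside of the top.

B is a straight ladder. Two 39×34 mm vertical rails, 1366 mm tall, stand 340 mm apart (outside-to-outside) with their front faces coplanar on the −y side. 5 rungs, each 34 mm deep and 28 mm tall, span between the inner faces of the rails, front faces flush with the rails. The lowest rung's underside is at z = 176 mm and rungs are spaced 261 mm apart (underside to underside).

C is a simple wooden stool: a rectangular seat 260 mm (x) by 335 mm (y), 33 mm thick, top face at z = 381 mm, on four round legs, each 30 mm in diameter. The legs rest on z = 0, each leg's axis is inset half a diameter from the nearest pair of seat edges (so the leg's bounding box is flush with the corner).

The ladder is on top of the table. Four stools sit around the table at the −y, +y, −x, +x sides.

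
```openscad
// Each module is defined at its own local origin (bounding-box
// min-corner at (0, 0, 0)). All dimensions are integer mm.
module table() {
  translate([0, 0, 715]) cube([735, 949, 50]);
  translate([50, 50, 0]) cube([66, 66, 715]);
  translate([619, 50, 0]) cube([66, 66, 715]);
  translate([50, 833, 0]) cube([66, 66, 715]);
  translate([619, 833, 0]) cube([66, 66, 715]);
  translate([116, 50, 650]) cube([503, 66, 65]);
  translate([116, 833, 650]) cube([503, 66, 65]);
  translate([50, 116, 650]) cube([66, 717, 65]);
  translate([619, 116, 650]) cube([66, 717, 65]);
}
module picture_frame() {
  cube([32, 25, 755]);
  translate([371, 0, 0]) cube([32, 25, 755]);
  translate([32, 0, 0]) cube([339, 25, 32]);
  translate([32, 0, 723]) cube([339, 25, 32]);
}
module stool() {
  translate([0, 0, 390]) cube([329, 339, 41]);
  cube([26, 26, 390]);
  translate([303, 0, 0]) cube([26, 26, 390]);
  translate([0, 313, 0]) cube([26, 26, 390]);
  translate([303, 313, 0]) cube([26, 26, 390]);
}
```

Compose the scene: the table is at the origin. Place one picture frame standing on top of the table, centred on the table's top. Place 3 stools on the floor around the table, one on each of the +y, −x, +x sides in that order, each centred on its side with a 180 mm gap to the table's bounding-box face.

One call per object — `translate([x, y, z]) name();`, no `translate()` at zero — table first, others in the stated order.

table();
translate([166, 462, 765]) picture_frame();
translate([203, 1129, 0]) stool();
translate([-509, 305, 0]) stool();
translate([915, 305, 0]) stool();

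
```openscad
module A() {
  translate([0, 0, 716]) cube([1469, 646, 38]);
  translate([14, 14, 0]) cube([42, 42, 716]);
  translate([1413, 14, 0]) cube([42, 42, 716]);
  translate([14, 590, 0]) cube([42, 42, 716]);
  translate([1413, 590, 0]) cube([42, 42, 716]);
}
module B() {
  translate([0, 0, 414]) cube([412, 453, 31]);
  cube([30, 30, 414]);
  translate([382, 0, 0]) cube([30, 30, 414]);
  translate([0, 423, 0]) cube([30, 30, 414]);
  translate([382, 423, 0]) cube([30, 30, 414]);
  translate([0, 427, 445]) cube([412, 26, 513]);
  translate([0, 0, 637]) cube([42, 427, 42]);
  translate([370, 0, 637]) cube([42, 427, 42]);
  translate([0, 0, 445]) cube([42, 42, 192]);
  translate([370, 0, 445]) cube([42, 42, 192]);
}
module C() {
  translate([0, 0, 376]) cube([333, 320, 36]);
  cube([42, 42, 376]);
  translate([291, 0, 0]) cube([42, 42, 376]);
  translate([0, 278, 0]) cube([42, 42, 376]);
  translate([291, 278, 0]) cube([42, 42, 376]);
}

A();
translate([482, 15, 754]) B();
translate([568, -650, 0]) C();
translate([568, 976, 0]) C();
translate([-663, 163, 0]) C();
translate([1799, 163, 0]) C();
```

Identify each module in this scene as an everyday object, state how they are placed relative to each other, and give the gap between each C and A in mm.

A is a table. B is a chair. C is a stool. The chair is on top of the table. Four stools sit around the table at the −y, +y, −x, +x sides. The gap between each stool and the table is 330 mm.

Each stool's nearest face is 330 mm from the table's bounding box.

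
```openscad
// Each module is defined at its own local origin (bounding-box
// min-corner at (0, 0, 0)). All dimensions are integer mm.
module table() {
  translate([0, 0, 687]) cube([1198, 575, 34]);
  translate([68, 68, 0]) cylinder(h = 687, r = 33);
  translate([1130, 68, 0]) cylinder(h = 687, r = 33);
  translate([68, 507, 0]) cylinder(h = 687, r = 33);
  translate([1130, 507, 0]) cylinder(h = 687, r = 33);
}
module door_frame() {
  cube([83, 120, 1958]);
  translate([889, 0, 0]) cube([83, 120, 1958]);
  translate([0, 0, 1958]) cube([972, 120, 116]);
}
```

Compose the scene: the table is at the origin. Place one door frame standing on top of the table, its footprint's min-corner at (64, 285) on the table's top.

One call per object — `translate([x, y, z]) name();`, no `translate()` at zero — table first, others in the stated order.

table();
translate([64, 285, 721]) door_frame();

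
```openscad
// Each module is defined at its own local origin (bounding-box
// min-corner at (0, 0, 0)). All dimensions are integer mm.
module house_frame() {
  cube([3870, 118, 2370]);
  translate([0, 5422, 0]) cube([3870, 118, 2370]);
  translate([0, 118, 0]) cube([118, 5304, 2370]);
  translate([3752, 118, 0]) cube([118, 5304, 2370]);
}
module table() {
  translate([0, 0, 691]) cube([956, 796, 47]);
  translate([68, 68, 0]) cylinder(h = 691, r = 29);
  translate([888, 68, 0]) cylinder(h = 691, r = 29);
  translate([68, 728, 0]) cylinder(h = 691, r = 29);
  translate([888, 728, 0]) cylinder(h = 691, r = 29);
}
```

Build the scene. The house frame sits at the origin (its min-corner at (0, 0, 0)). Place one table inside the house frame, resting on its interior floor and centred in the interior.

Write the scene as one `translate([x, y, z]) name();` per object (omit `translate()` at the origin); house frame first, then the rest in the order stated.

house_frame();
translate([1457, 2372, 0]) table();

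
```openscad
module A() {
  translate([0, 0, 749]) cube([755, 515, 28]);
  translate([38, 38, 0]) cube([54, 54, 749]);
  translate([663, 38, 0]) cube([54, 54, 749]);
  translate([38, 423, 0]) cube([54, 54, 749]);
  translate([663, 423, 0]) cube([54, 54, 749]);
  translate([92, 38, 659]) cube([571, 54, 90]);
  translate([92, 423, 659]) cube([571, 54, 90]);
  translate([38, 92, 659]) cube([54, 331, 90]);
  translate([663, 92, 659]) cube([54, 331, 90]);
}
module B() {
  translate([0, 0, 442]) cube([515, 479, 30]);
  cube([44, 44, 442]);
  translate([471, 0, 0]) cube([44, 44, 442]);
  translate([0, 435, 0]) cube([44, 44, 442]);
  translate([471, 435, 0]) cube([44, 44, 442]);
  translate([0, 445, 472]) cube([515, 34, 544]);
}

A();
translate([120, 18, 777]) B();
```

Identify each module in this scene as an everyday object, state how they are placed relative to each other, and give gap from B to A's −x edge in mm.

A is a table. B is a chair. The chair is on top of the table, centred. The gap from the chair to the table's −x edge is 120 mm.

The chair's min-x is at 120; the table's min-x is 0; gap = 120 mm.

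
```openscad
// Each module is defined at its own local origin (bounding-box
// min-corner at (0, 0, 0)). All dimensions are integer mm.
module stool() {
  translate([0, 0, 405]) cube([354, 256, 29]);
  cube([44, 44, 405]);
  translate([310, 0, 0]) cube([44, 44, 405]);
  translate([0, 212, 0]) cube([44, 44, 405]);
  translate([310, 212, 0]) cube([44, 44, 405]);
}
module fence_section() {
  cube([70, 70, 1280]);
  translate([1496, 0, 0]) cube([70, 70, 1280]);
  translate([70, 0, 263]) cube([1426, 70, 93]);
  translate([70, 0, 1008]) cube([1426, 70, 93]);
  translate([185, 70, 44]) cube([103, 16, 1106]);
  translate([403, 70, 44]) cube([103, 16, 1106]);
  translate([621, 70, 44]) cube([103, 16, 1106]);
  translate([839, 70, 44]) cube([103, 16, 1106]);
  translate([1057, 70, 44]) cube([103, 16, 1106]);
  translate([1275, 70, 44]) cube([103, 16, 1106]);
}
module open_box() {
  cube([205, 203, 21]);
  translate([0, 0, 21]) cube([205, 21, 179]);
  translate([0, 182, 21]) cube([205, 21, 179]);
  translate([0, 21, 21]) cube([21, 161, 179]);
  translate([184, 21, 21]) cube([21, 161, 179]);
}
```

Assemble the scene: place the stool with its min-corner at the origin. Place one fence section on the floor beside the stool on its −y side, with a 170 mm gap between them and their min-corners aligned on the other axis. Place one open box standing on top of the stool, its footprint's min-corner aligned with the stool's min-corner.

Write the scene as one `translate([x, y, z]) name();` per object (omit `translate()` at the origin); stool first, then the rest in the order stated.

stool();
translate([0, -256, 0]) fence_section();
translate([0, 0, 434]) open_box();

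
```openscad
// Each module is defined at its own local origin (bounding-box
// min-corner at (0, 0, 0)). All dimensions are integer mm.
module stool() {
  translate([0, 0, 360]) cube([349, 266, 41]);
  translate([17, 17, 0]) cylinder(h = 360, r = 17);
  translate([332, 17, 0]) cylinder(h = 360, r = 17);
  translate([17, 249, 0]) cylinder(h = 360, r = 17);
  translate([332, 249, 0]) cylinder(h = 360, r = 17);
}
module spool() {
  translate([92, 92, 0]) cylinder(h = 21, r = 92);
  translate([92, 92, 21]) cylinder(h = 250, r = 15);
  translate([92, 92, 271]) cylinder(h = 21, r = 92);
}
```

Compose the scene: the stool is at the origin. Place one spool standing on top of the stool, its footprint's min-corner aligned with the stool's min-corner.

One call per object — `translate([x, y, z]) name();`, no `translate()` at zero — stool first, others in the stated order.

stool();
translate([0, 0, 401]) spool();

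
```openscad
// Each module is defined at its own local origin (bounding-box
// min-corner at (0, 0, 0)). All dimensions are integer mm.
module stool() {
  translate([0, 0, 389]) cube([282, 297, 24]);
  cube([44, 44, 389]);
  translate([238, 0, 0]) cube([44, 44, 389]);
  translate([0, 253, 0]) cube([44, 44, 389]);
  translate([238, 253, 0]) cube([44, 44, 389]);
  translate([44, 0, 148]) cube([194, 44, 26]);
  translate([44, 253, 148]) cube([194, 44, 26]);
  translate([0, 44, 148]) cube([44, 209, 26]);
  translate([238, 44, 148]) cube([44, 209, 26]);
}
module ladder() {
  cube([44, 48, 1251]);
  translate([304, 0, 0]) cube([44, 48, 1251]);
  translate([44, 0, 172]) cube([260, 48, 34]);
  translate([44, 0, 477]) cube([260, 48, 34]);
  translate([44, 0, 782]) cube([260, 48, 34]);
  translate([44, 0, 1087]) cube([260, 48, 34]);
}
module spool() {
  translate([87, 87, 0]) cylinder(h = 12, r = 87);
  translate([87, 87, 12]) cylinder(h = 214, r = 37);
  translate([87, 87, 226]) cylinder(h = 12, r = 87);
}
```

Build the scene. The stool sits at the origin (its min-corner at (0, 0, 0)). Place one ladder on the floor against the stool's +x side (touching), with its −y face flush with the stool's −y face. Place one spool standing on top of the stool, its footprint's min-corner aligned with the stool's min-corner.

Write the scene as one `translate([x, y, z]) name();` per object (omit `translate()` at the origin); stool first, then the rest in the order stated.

stool();
translate([282, 0, 0]) ladder();
translate([0, 0, 413]) spool();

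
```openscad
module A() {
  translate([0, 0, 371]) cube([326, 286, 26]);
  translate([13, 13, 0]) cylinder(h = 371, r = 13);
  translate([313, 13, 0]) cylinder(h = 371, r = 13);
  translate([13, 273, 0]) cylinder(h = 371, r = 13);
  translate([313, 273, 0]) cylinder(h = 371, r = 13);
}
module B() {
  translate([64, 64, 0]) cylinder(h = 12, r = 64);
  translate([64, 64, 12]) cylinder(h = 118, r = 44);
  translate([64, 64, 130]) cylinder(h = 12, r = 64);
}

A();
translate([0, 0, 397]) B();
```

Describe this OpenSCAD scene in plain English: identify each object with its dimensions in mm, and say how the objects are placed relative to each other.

A is a four-legged stool. The seat is 326×286 mm, 26 mm thick, top at z = 397 mm. It stands on four round legs, each 26 mm in diameter, from z = 0 to the seat underside, each leg's axis is inset half a diameter from the nearest pair of seat edges (so the leg's bounding box is flush with the corner).

B is a spool: two coaxial disc flanges of radius 64 mm and thickness 12 mm, joined by a core cylinder of radius 44 mm and height 118 mm. The lower flange rests on z = 0 and the three cylinders share a vertical axis.

The spool is on top of the stool.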